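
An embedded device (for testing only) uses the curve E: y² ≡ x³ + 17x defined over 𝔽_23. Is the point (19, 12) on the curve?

yes

y² = 12² ≡ 6; x³ + 17x + 0 = 7182 ≡ 6 (mod 23). 6 = 6.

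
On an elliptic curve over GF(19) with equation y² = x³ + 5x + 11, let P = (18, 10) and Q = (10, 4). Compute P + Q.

(18, 10) + (10, 4). λ = (4 - 10)/(10 - 18) ≡ 13/11 mod 19. 11⁻¹ ≡ 7 (mod 19) since 11·7 = 77 ≡ 1, so λ ≡ 15.
  x = λ² - 18 - 10 = 225 - 28 ≡ 7; y = λ·(18 - 7) - 10 ≡ 3. → (7, 3)

(7, 3)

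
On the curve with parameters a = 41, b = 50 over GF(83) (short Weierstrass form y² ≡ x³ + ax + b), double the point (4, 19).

tangent at (4, 19): λ = (3·4² + 41)/(2·19) ≡ 6/38. 38⁻¹ ≡ 59 (mod 83), so λ ≡ 6·59 ≡ 22.
  x = λ² - 4 - 4 = 484 - 8 ≡ 61; y = λ·(4 - 61) - 19 ≡ 55. → (61, 55)

(61, 55)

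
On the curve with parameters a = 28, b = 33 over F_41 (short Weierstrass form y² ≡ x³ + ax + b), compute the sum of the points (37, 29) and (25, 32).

(38, 2)

(37, 29) + (25, 32). λ = (32 - 29)/(25 - 37) ≡ 3/29 mod 41. 29⁻¹ ≡ 17 (mod 41), so λ ≡ 10.
  x = λ² - 37 - 25 = 100 - 62 ≡ 38; y = λ·(37 - 38) - 29 ≡ 2. → (38, 2)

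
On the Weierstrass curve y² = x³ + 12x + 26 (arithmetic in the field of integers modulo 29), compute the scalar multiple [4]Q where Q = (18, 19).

Repeated addition: build up to 4Q.
2Q: tangent at (18, 19): λ = (3·18² + 12)/(2·19) ≡ 27/9. 9⁻¹ ≡ 13 (mod 29), so λ ≡ 27·13 ≡ 3.
  x = λ² - 18 - 18 = 9 - 36 ≡ 2; y = λ·(18 - 2) - 19 ≡ 0. → (2, 0)
3Q: (2, 0) + (18, 19). λ = (19 - 0)/(18 - 2) ≡ 19/16 mod 29. 16⁻¹ ≡ 20 (mod 29) since 16·20 = 320 ≡ 1, so λ ≡ 3.
  x = λ² - 2 - 18 = 9 - 20 ≡ 18; y = λ·(2 - 18) - 0 ≡ 10. → (18, 10)
4Q: (18, 10) + (18, 19): same x and y₁ ≡ -y₂, so the sum is ∞.

O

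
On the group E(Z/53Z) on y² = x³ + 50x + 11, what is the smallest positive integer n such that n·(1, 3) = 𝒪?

11

2P: tangent at (1, 3): λ = (3·1² + 50)/(2·3) ≡ 0/6. 6⁻¹ ≡ 9 (mod 53), so λ ≡ 0·9 ≡ 0.
  x = λ² - 1 - 1 = 0 - 2 ≡ 51; y = λ·(1 - 51) - 3 ≡ 50. → (51, 50)
3P: (51, 50) + (1, 3). λ = (3 - 50)/(1 - 51) ≡ 6/3 mod 53. 3⁻¹ ≡ 18 (mod 53) since 3·18 = 54 ≡ 1, so λ ≡ 2.
  x = λ² - 51 - 1 = 4 - 52 ≡ 5; y = λ·(51 - 5) - 50 ≡ 42. → (5, 42)
4P: (5, 42) + (1, 3). λ = (3 - 42)/(1 - 5) ≡ 14/49 mod 53. 49⁻¹ ≡ 13 (mod 53), so λ ≡ 23.
  x = λ² - 5 - 1 = 529 - 6 ≡ 46; y = λ·(5 - 46) - 42 ≡ 22. → (46, 22)
5P: (46, 22) + (1, 3). λ = (3 - 22)/(1 - 46) ≡ 34/8 mod 53. 8⁻¹ ≡ 20 (mod 53) since 8·20 = 160 ≡ 1, so λ ≡ 44.
  x = λ² - 46 - 1 = 1936 - 47 ≡ 34; y = λ·(46 - 34) - 22 ≡ 29. → (34, 29)
6P: (34, 29) + (1, 3). λ = (3 - 29)/(1 - 34) ≡ 27/20 mod 53. 20⁻¹ ≡ 8 (mod 53), so λ ≡ 4.
  x = λ² - 34 - 1 = 16 - 35 ≡ 34; y = λ·(34 - 34) - 29 ≡ 24. → (34, 24)
7P: (34, 24) + (1, 3). λ = (3 - 24)/(1 - 34) ≡ 32/20 mod 53. 20⁻¹ ≡ 8 (mod 53), so λ ≡ 44.
  x = λ² - 34 - 1 = 1936 - 35 ≡ 46; y = λ·(34 - 46) - 24 ≡ 31. → (46, 31)
8P: (46, 31) + (1, 3). λ = (3 - 31)/(1 - 46) ≡ 25/8 mod 53. 8⁻¹ ≡ 20 (mod 53), so λ ≡ 23.
  x = λ² - 46 - 1 = 529 - 47 ≡ 5; y = λ·(46 - 5) - 31 ≡ 11. → (5, 11)
9P: (5, 11) + (1, 3). λ = (3 - 11)/(1 - 5) ≡ 45/49 mod 53. 49⁻¹ ≡ 13 (mod 53), so λ ≡ 2.
  x = λ² - 5 - 1 = 4 - 6 ≡ 51; y = λ·(5 - 51) - 11 ≡ 3. → (51, 3)
10P: (51, 3) + (1, 3). λ = (3 - 3)/(1 - 51) ≡ 0/3 mod 53. 3⁻¹ ≡ 18 (mod 53), so λ ≡ 0.
  x = λ² - 51 - 1 = 0 - 52 ≡ 1; y = λ·(51 - 1) - 3 ≡ 50. → (1, 50)
11P: (1, 50) + (1, 3): same x and y₁ ≡ -y₂, so the sum is 𝒪.
11P = 𝒪, so the order is 11.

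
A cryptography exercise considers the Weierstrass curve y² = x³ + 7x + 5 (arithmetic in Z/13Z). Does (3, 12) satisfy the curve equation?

yes

y² = 12² ≡ 1; x³ + 7x + 5 = 53 ≡ 1 (mod 13). 1 = 1.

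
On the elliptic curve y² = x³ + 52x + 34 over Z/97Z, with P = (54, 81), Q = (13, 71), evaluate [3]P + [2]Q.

(82, 27)

First 3P:
Repeated addition: build up to 3P.
2P: tangent at (54, 81): λ = (3·54² + 52)/(2·81) ≡ 70/65. 65⁻¹ ≡ 3 (mod 97), so λ ≡ 70·3 ≡ 16.
  x = λ² - 54 - 54 = 256 - 108 ≡ 51; y = λ·(54 - 51) - 81 ≡ 64. → (51, 64)
3P: (51, 64) + (54, 81). λ = (81 - 64)/(54 - 51) ≡ 17/3 mod 97. 3⁻¹ ≡ 65 (mod 97) since 3·65 = 195 ≡ 1, so λ ≡ 38.
  x = λ² - 51 - 54 = 1444 - 105 ≡ 78; y = λ·(51 - 78) - 64 ≡ 74. → (78, 74)
3P = (78, 74).
Next 2Q:
Repeated addition: build up to 2Q.
2Q: tangent at (13, 71): λ = (3·13² + 52)/(2·71) ≡ 74/45. 45⁻¹ ≡ 69 (mod 97) since 45·69 = 3105 ≡ 1, so λ ≡ 74·69 ≡ 62.
  x = λ² - 13 - 13 = 3844 - 26 ≡ 35; y = λ·(13 - 35) - 71 ≡ 20. → (35, 20)
2Q = (35, 20).
Finally 3P + 2Q:
(78, 74) + (35, 20). λ = (20 - 74)/(35 - 78) ≡ 43/54 mod 97. 54⁻¹ ≡ 9 (mod 97), so λ ≡ 96.
  x = λ² - 78 - 35 = 9216 - 113 ≡ 82; y = λ·(78 - 82) - 74 ≡ 27. → (82, 27)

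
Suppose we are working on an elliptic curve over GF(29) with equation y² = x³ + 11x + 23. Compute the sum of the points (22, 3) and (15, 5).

(22, 3) + (15, 5). λ = (5 - 3)/(15 - 22) ≡ 2/22 mod 29. 22⁻¹ ≡ 4 (mod 29), so λ ≡ 8.
  x = λ² - 22 - 15 = 64 - 37 ≡ 27; y = λ·(22 - 27) - 3 ≡ 15. → (27, 15)

(27, 15)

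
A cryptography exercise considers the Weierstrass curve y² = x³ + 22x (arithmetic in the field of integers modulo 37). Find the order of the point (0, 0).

2P: (0, 0) + (0, 0): same x and y₁ ≡ -y₂, so the sum is O.
2P = O, so the order is 2.

2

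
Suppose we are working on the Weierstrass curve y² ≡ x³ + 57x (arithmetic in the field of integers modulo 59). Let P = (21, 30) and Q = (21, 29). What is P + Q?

O

The two points share x = 21 and their y-coordinates satisfy 30 + 29 ≡ 0 (mod 59), so they are inverses. Their sum is 𝒪.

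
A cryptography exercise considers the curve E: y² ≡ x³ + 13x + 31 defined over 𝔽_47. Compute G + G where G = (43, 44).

(3, 35)

tangent at (43, 44): λ = (3·43² + 13)/(2·44) ≡ 14/41. 41⁻¹ ≡ 39 (mod 47) since 41·39 = 1599 ≡ 1, so λ ≡ 14·39 ≡ 29.
  x = λ² - 43 - 43 = 841 - 86 ≡ 3; y = λ·(43 - 3) - 44 ≡ 35. → (3, 35)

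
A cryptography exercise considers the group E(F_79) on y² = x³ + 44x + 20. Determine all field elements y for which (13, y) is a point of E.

x³ + 44x + 20 = 2789 ≡ 24 (mod 79).
24 is a non-residue mod 79; no y exists.

none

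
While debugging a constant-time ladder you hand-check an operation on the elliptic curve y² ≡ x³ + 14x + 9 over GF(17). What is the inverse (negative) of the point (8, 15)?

(8, 2)

-(8, 15) = (8, -15 mod 17) = (8, 2).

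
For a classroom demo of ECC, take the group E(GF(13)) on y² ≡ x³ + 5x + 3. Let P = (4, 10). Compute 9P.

(10, 0)

Double-and-add on 9 = (1001)₂. Start with P = (4, 10) for the leading 1-bit.
double: tangent at (4, 10): λ = (3·4² + 5)/(2·10) ≡ 1/7. 7⁻¹ ≡ 2 (mod 13), so λ ≡ 1·2 ≡ 2.
  x = λ² - 4 - 4 = 4 - 8 ≡ 9; y = λ·(4 - 9) - 10 ≡ 6. → (9, 6)
double: tangent at (9, 6): λ = (3·9² + 5)/(2·6) ≡ 1/12. 12⁻¹ ≡ 12 (mod 13), so λ ≡ 1·12 ≡ 12.
  x = λ² - 9 - 9 = 144 - 18 ≡ 9; y = λ·(9 - 9) - 6 ≡ 7. → (9, 7)
double: tangent at (9, 7): λ = (3·9² + 5)/(2·7) ≡ 1/1. 1⁻¹ ≡ 1 (mod 13), so λ ≡ 1·1 ≡ 1.
  x = λ² - 9 - 9 = 1 - 18 ≡ 9; y = λ·(9 - 9) - 7 ≡ 6. → (9, 6)
add P: (9, 6) + (4, 10). λ = (10 - 6)/(4 - 9) ≡ 4/8 mod 13. 8⁻¹ ≡ 5 (mod 13), so λ ≡ 7.
  x = λ² - 9 - 4 = 49 - 13 ≡ 10; y = λ·(9 - 10) - 6 ≡ 0. → (10, 0)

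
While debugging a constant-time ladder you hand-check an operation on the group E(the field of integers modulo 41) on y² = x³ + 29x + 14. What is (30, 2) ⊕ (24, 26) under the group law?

(30, 2) + (24, 26). λ = (26 - 2)/(24 - 30) ≡ 24/35 mod 41. 35⁻¹ ≡ 34 (mod 41) since 35·34 = 1190 ≡ 1, so λ ≡ 37.
  x = λ² - 30 - 24 = 1369 - 54 ≡ 3; y = λ·(30 - 3) - 2 ≡ 13. → (3, 13)

(3, 13)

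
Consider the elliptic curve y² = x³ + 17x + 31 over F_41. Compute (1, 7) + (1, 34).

O

The two points share x = 1 and their y-coordinates satisfy 7 + 34 ≡ 0 (mod 41), so they are inverses. Their sum is the point at infinity.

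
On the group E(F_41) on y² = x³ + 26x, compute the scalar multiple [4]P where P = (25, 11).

Double-and-add on 4 = (100)₂. Start with P = (25, 11) for the leading 1-bit.
double: tangent at (25, 11): λ = (3·25² + 26)/(2·11) ≡ 15/22. 22⁻¹ ≡ 28 (mod 41), so λ ≡ 15·28 ≡ 10.
  x = λ² - 25 - 25 = 100 - 50 ≡ 9; y = λ·(25 - 9) - 11 ≡ 26. → (9, 26)
double: tangent at (9, 26): λ = (3·9² + 26)/(2·26) ≡ 23/11. 11⁻¹ ≡ 15 (mod 41) since 11·15 = 165 ≡ 1, so λ ≡ 23·15 ≡ 17.
  x = λ² - 9 - 9 = 289 - 18 ≡ 25; y = λ·(9 - 25) - 26 ≡ 30. → (25, 30)

(25, 30)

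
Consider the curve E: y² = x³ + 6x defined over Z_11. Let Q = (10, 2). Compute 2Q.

tangent at (10, 2): λ = (3·10² + 6)/(2·2) ≡ 9/4. 4⁻¹ ≡ 3 (mod 11), so λ ≡ 9·3 ≡ 5.
  x = λ² - 10 - 10 = 25 - 20 ≡ 5; y = λ·(10 - 5) - 2 ≡ 1. → (5, 1)

(5, 1)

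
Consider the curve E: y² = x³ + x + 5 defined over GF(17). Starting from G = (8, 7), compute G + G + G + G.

(8, 10)

Double-and-add on 4 = (100)₂. Start with G = (8, 7) for the leading 1-bit.
double: tangent at (8, 7): λ = (3·8² + 1)/(2·7) ≡ 6/14. 14⁻¹ ≡ 11 (mod 17), so λ ≡ 6·11 ≡ 15.
  x = λ² - 8 - 8 = 225 - 16 ≡ 5; y = λ·(8 - 5) - 7 ≡ 4. → (5, 4)
double: tangent at (5, 4): λ = (3·5² + 1)/(2·4) ≡ 8/8. 8⁻¹ ≡ 15 (mod 17) since 8·15 = 120 ≡ 1, so λ ≡ 8·15 ≡ 1.
  x = λ² - 5 - 5 = 1 - 10 ≡ 8; y = λ·(5 - 8) - 4 ≡ 10. → (8, 10)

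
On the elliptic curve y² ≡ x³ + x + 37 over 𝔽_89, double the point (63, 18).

tangent at (63, 18): λ = (3·63² + 1)/(2·18) ≡ 71/36. 36⁻¹ ≡ 47 (mod 89), so λ ≡ 71·47 ≡ 44.
  x = λ² - 63 - 63 = 1936 - 126 ≡ 30; y = λ·(63 - 30) - 18 ≡ 10. → (30, 10)

(30, 10)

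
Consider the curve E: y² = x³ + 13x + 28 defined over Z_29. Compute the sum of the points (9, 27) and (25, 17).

(4, 17)

(9, 27) + (25, 17). λ = (17 - 27)/(25 - 9) ≡ 19/16 mod 29. 16⁻¹ ≡ 20 (mod 29) since 16·20 = 320 ≡ 1, so λ ≡ 3.
  x = λ² - 9 - 25 = 9 - 34 ≡ 4; y = λ·(9 - 4) - 27 ≡ 17. → (4, 17)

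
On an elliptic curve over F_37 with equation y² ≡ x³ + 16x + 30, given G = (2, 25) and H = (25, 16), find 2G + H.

First 2G:
Repeated addition: build up to 2G.
2G: tangent at (2, 25): λ = (3·2² + 16)/(2·25) ≡ 28/13. 13⁻¹ ≡ 20 (mod 37), so λ ≡ 28·20 ≡ 5.
  x = λ² - 2 - 2 = 25 - 4 ≡ 21; y = λ·(2 - 21) - 25 ≡ 28. → (21, 28)
2G = (21, 28).
Finally 2G + H:
(21, 28) + (25, 16). λ = (16 - 28)/(25 - 21) ≡ 25/4 mod 37. 4⁻¹ ≡ 28 (mod 37) since 4·28 = 112 ≡ 1, so λ ≡ 34.
  x = λ² - 21 - 25 = 1156 - 46 ≡ 0; y = λ·(21 - 0) - 28 ≡ 20. → (0, 20)

(0, 20)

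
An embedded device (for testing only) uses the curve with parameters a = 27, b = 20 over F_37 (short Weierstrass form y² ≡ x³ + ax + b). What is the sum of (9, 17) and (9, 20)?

O

The two points share x = 9 and their y-coordinates satisfy 17 + 20 ≡ 0 (mod 37), so they are inverses. Their sum is the point at infinity.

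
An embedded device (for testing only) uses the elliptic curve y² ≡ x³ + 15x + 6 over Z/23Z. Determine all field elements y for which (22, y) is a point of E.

6, 17

x³ + 15x + 6 = 10984 ≡ 13 (mod 23).
Square roots of 13 mod 23: 6 and 17 (since 6² = 36 ≡ 13).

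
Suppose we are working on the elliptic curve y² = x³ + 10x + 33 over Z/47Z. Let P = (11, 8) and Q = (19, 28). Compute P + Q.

(11, 8) + (19, 28). λ = (28 - 8)/(19 - 11) ≡ 20/8 mod 47. 8⁻¹ ≡ 6 (mod 47) since 8·6 = 48 ≡ 1, so λ ≡ 26.
  x = λ² - 11 - 19 = 676 - 30 ≡ 35; y = λ·(11 - 35) - 8 ≡ 26. → (35, 26)

(35, 26)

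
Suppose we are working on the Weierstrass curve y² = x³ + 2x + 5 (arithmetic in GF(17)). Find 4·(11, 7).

(1, 12)

Write G = (11, 7).
Double-and-add on 4 = (100)₂. Start with G = (11, 7) for the leading 1-bit.
double: tangent at (11, 7): λ = (3·11² + 2)/(2·7) ≡ 8/14. 14⁻¹ ≡ 11 (mod 17) since 14·11 = 154 ≡ 1, so λ ≡ 8·11 ≡ 3.
  x = λ² - 11 - 11 = 9 - 22 ≡ 4; y = λ·(11 - 4) - 7 ≡ 14. → (4, 14)
double: tangent at (4, 14): λ = (3·4² + 2)/(2·14) ≡ 16/11. 11⁻¹ ≡ 14 (mod 17) since 11·14 = 154 ≡ 1, so λ ≡ 16·14 ≡ 3.
  x = λ² - 4 - 4 = 9 - 8 ≡ 1; y = λ·(4 - 1) - 14 ≡ 12. → (1, 12)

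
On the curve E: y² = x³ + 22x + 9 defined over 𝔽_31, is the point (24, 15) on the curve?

y² = 15² ≡ 8; x³ + 22x + 9 = 14361 ≡ 8 (mod 31). 8 = 8.

yes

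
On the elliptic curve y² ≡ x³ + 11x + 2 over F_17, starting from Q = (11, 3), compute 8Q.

Double-and-add on 8 = (1000)₂. Start with Q = (11, 3) for the leading 1-bit.
double: tangent at (11, 3): λ = (3·11² + 11)/(2·3) ≡ 0/6. 6⁻¹ ≡ 3 (mod 17) since 6·3 = 18 ≡ 1, so λ ≡ 0·3 ≡ 0.
  x = λ² - 11 - 11 = 0 - 22 ≡ 12; y = λ·(11 - 12) - 3 ≡ 14. → (12, 14)
double: tangent at (12, 14): λ = (3·12² + 11)/(2·14) ≡ 1/11. 11⁻¹ ≡ 14 (mod 17) since 11·14 = 154 ≡ 1, so λ ≡ 1·14 ≡ 14.
  x = λ² - 12 - 12 = 196 - 24 ≡ 2; y = λ·(12 - 2) - 14 ≡ 7. → (2, 7)
double: tangent at (2, 7): λ = (3·2² + 11)/(2·7) ≡ 6/14. 14⁻¹ ≡ 11 (mod 17) since 14·11 = 154 ≡ 1, so λ ≡ 6·11 ≡ 15.
  x = λ² - 2 - 2 = 225 - 4 ≡ 0; y = λ·(2 - 0) - 7 ≡ 6. → (0, 6)

(0, 6)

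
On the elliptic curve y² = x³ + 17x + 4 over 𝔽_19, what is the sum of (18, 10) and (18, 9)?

O

The two points share x = 18 and their y-coordinates satisfy 10 + 9 ≡ 0 (mod 19), so they are inverses. Their sum is the point at infinity.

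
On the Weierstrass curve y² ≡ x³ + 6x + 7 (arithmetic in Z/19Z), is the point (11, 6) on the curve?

yes

y² = 6² ≡ 17; x³ + 6x + 7 = 1404 ≡ 17 (mod 19). 17 = 17.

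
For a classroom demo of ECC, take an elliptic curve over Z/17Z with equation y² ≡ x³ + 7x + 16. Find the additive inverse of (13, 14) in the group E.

-(13, 14) = (13, -14 mod 17) = (13, 3).

(13, 3)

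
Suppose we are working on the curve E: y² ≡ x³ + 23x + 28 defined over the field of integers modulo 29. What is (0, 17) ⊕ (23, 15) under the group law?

(0, 17) + (23, 15). λ = (15 - 17)/(23 - 0) ≡ 27/23 mod 29. 23⁻¹ ≡ 24 (mod 29), so λ ≡ 10.
  x = λ² - 0 - 23 = 100 - 23 ≡ 19; y = λ·(0 - 19) - 17 ≡ 25. → (19, 25)

(19, 25)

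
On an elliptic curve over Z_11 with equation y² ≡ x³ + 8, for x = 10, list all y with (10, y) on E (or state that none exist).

none

x³ + 0x + 8 = 1008 ≡ 7 (mod 11).
7 is a non-residue mod 11; no y exists.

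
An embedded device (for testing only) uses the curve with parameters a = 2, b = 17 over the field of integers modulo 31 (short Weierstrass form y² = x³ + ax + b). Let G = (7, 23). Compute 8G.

Repeated addition: build up to 8G.
2G: tangent at (7, 23): λ = (3·7² + 2)/(2·23) ≡ 25/15. 15⁻¹ ≡ 29 (mod 31), so λ ≡ 25·29 ≡ 12.
  x = λ² - 7 - 7 = 144 - 14 ≡ 6; y = λ·(7 - 6) - 23 ≡ 20. → (6, 20)
3G: (6, 20) + (7, 23). λ = (23 - 20)/(7 - 6) ≡ 3/1 mod 31. 1⁻¹ ≡ 1 (mod 31) since 1·1 = 1 ≡ 1, so λ ≡ 3.
  x = λ² - 6 - 7 = 9 - 13 ≡ 27; y = λ·(6 - 27) - 20 ≡ 10. → (27, 10)
4G: (27, 10) + (7, 23). λ = (23 - 10)/(7 - 27) ≡ 13/11 mod 31. 11⁻¹ ≡ 17 (mod 31), so λ ≡ 4.
  x = λ² - 27 - 7 = 16 - 34 ≡ 13; y = λ·(27 - 13) - 10 ≡ 15. → (13, 15)
5G: (13, 15) + (7, 23). λ = (23 - 15)/(7 - 13) ≡ 8/25 mod 31. 25⁻¹ ≡ 5 (mod 31), so λ ≡ 9.
  x = λ² - 13 - 7 = 81 - 20 ≡ 30; y = λ·(13 - 30) - 15 ≡ 18. → (30, 18)
6G: (30, 18) + (7, 23). λ = (23 - 18)/(7 - 30) ≡ 5/8 mod 31. 8⁻¹ ≡ 4 (mod 31) since 8·4 = 32 ≡ 1, so λ ≡ 20.
  x = λ² - 30 - 7 = 400 - 37 ≡ 22; y = λ·(30 - 22) - 18 ≡ 18. → (22, 18)
7G: (22, 18) + (7, 23). λ = (23 - 18)/(7 - 22) ≡ 5/16 mod 31. 16⁻¹ ≡ 2 (mod 31) since 16·2 = 32 ≡ 1, so λ ≡ 10.
  x = λ² - 22 - 7 = 100 - 29 ≡ 9; y = λ·(22 - 9) - 18 ≡ 19. → (9, 19)
8G: (9, 19) + (7, 23). λ = (23 - 19)/(7 - 9) ≡ 4/29 mod 31. 29⁻¹ ≡ 15 (mod 31), so λ ≡ 29.
  x = λ² - 9 - 7 = 841 - 16 ≡ 19; y = λ·(9 - 19) - 19 ≡ 1. → (19, 1)

(19, 1)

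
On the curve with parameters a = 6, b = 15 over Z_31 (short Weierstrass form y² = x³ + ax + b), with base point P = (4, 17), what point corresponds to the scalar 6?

(4, 17)

Repeated addition: build up to 6P.
2P: tangent at (4, 17): λ = (3·4² + 6)/(2·17) ≡ 23/3. 3⁻¹ ≡ 21 (mod 31) since 3·21 = 63 ≡ 1, so λ ≡ 23·21 ≡ 18.
  x = λ² - 4 - 4 = 324 - 8 ≡ 6; y = λ·(4 - 6) - 17 ≡ 9. → (6, 9)
3P: (6, 9) + (4, 17). λ = (17 - 9)/(4 - 6) ≡ 8/29 mod 31. 29⁻¹ ≡ 15 (mod 31), so λ ≡ 27.
  x = λ² - 6 - 4 = 729 - 10 ≡ 6; y = λ·(6 - 6) - 9 ≡ 22. → (6, 22)
4P: (6, 22) + (4, 17). λ = (17 - 22)/(4 - 6) ≡ 26/29 mod 31. 29⁻¹ ≡ 15 (mod 31), so λ ≡ 18.
  x = λ² - 6 - 4 = 324 - 10 ≡ 4; y = λ·(6 - 4) - 22 ≡ 14. → (4, 14)
5P: (4, 14) + (4, 17): same x and y₁ ≡ -y₂, so the sum is 𝒪.
6P: 𝒪 + (4, 17) = (4, 17) (identity).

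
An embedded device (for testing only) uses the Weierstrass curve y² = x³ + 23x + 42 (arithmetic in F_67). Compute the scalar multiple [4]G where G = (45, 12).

Double-and-add on 4 = (100)₂. Start with G = (45, 12) for the leading 1-bit.
double: tangent at (45, 12): λ = (3·45² + 23)/(2·12) ≡ 1/24. 24⁻¹ ≡ 14 (mod 67), so λ ≡ 1·14 ≡ 14.
  x = λ² - 45 - 45 = 196 - 90 ≡ 39; y = λ·(45 - 39) - 12 ≡ 5. → (39, 5)
double: tangent at (39, 5): λ = (3·39² + 23)/(2·5) ≡ 30/10. 10⁻¹ ≡ 47 (mod 67), so λ ≡ 30·47 ≡ 3.
  x = λ² - 39 - 39 = 9 - 78 ≡ 65; y = λ·(39 - 65) - 5 ≡ 51. → (65, 51)

(65, 51)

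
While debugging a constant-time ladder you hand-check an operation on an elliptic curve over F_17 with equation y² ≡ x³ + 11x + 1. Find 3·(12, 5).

(0, 1)

Write Q = (12, 5).
Repeated addition: build up to 3Q.
2Q: tangent at (12, 5): λ = (3·12² + 11)/(2·5) ≡ 1/10. 10⁻¹ ≡ 12 (mod 17), so λ ≡ 1·12 ≡ 12.
  x = λ² - 12 - 12 = 144 - 24 ≡ 1; y = λ·(12 - 1) - 5 ≡ 8. → (1, 8)
3Q: (1, 8) + (12, 5). λ = (5 - 8)/(12 - 1) ≡ 14/11 mod 17. 11⁻¹ ≡ 14 (mod 17), so λ ≡ 9.
  x = λ² - 1 - 12 = 81 - 13 ≡ 0; y = λ·(1 - 0) - 8 ≡ 1. → (0, 1)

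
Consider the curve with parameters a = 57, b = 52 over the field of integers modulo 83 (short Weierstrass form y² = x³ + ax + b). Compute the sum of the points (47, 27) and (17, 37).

(56, 59)

(47, 27) + (17, 37). λ = (37 - 27)/(17 - 47) ≡ 10/53 mod 83. 53⁻¹ ≡ 47 (mod 83), so λ ≡ 55.
  x = λ² - 47 - 17 = 3025 - 64 ≡ 56; y = λ·(47 - 56) - 27 ≡ 59. → (56, 59)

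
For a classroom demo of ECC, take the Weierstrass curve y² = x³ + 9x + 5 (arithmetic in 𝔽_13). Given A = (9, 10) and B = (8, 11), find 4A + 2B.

First 4A:
Double-and-add on 4 = (100)₂. Start with A = (9, 10) for the leading 1-bit.
double: tangent at (9, 10): λ = (3·9² + 9)/(2·10) ≡ 5/7. 7⁻¹ ≡ 2 (mod 13) since 7·2 = 14 ≡ 1, so λ ≡ 5·2 ≡ 10.
  x = λ² - 9 - 9 = 100 - 18 ≡ 4; y = λ·(9 - 4) - 10 ≡ 1. → (4, 1)
double: tangent at (4, 1): λ = (3·4² + 9)/(2·1) ≡ 5/2. 2⁻¹ ≡ 7 (mod 13), so λ ≡ 5·7 ≡ 9.
  x = λ² - 4 - 4 = 81 - 8 ≡ 8; y = λ·(4 - 8) - 1 ≡ 2. → (8, 2)
4A = (8, 2).
Next 2B:
Repeated addition: build up to 2B.
2B: tangent at (8, 11): λ = (3·8² + 9)/(2·11) ≡ 6/9. 9⁻¹ ≡ 3 (mod 13) since 9·3 = 27 ≡ 1, so λ ≡ 6·3 ≡ 5.
  x = λ² - 8 - 8 = 25 - 16 ≡ 9; y = λ·(8 - 9) - 11 ≡ 10. → (9, 10)
2B = (9, 10).
Finally 4A + 2B:
(8, 2) + (9, 10). λ = (10 - 2)/(9 - 8) ≡ 8/1 mod 13. 1⁻¹ ≡ 1 (mod 13), so λ ≡ 8.
  x = λ² - 8 - 9 = 64 - 17 ≡ 8; y = λ·(8 - 8) - 2 ≡ 11. → (8, 11)

(8, 11)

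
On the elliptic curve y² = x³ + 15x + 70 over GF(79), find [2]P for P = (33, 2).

tangent at (33, 2): λ = (3·33² + 15)/(2·2) ≡ 43/4. 4⁻¹ ≡ 20 (mod 79), so λ ≡ 43·20 ≡ 70.
  x = λ² - 33 - 33 = 4900 - 66 ≡ 15; y = λ·(33 - 15) - 2 ≡ 73. → (15, 73)

(15, 73)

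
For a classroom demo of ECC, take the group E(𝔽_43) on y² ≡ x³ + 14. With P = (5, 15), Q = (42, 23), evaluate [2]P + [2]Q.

First 2P:
Repeated addition: build up to 2P.
2P: tangent at (5, 15): λ = (3·5² + 0)/(2·15) ≡ 32/30. 30⁻¹ ≡ 33 (mod 43) since 30·33 = 990 ≡ 1, so λ ≡ 32·33 ≡ 24.
  x = λ² - 5 - 5 = 576 - 10 ≡ 7; y = λ·(5 - 7) - 15 ≡ 23. → (7, 23)
2P = (7, 23).
Next 2Q:
Repeated addition: build up to 2Q.
2Q: tangent at (42, 23): λ = (3·42² + 0)/(2·23) ≡ 3/3. 3⁻¹ ≡ 29 (mod 43) since 3·29 = 87 ≡ 1, so λ ≡ 3·29 ≡ 1.
  x = λ² - 42 - 42 = 1 - 84 ≡ 3; y = λ·(42 - 3) - 23 ≡ 16. → (3, 16)
2Q = (3, 16).
Finally 2P + 2Q:
(7, 23) + (3, 16). λ = (16 - 23)/(3 - 7) ≡ 36/39 mod 43. 39⁻¹ ≡ 32 (mod 43), so λ ≡ 34.
  x = λ² - 7 - 3 = 1156 - 10 ≡ 28; y = λ·(7 - 28) - 23 ≡ 37. → (28, 37)

(28, 37)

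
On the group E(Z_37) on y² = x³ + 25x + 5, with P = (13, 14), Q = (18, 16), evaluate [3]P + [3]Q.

(5, 12)

First 3P:
Repeated addition: build up to 3P.
2P: tangent at (13, 14): λ = (3·13² + 25)/(2·14) ≡ 14/28. 28⁻¹ ≡ 4 (mod 37), so λ ≡ 14·4 ≡ 19.
  x = λ² - 13 - 13 = 361 - 26 ≡ 2; y = λ·(13 - 2) - 14 ≡ 10. → (2, 10)
3P: (2, 10) + (13, 14). λ = (14 - 10)/(13 - 2) ≡ 4/11 mod 37. 11⁻¹ ≡ 27 (mod 37) since 11·27 = 297 ≡ 1, so λ ≡ 34.
  x = λ² - 2 - 13 = 1156 - 15 ≡ 31; y = λ·(2 - 31) - 10 ≡ 3. → (31, 3)
3P = (31, 3).
Next 3Q:
Repeated addition: build up to 3Q.
2Q: tangent at (18, 16): λ = (3·18² + 25)/(2·16) ≡ 35/32. 32⁻¹ ≡ 22 (mod 37), so λ ≡ 35·22 ≡ 30.
  x = λ² - 18 - 18 = 900 - 36 ≡ 13; y = λ·(18 - 13) - 16 ≡ 23. → (13, 23)
3Q: (13, 23) + (18, 16). λ = (16 - 23)/(18 - 13) ≡ 30/5 mod 37. 5⁻¹ ≡ 15 (mod 37), so λ ≡ 6.
  x = λ² - 13 - 18 = 36 - 31 ≡ 5; y = λ·(13 - 5) - 23 ≡ 25. → (5, 25)
3Q = (5, 25).
Finally 3P + 3Q:
(31, 3) + (5, 25). λ = (25 - 3)/(5 - 31) ≡ 22/11 mod 37. 11⁻¹ ≡ 27 (mod 37), so λ ≡ 2.
  x = λ² - 31 - 5 = 4 - 36 ≡ 5; y = λ·(31 - 5) - 3 ≡ 12. → (5, 12)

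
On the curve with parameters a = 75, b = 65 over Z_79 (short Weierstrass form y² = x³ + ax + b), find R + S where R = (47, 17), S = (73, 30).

(58, 17)

(47, 17) + (73, 30). λ = (30 - 17)/(73 - 47) ≡ 13/26 mod 79. 26⁻¹ ≡ 76 (mod 79) since 26·76 = 1976 ≡ 1, so λ ≡ 40.
  x = λ² - 47 - 73 = 1600 - 120 ≡ 58; y = λ·(47 - 58) - 17 ≡ 17. → (58, 17)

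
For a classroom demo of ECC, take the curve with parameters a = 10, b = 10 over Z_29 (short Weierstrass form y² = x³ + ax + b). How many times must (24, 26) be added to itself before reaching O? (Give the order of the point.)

2P: tangent at (24, 26): λ = (3·24² + 10)/(2·26) ≡ 27/23. 23⁻¹ ≡ 24 (mod 29), so λ ≡ 27·24 ≡ 10.
  x = λ² - 24 - 24 = 100 - 48 ≡ 23; y = λ·(24 - 23) - 26 ≡ 13. → (23, 13)
3P: (23, 13) + (24, 26). λ = (26 - 13)/(24 - 23) ≡ 13/1 mod 29. 1⁻¹ ≡ 1 (mod 29), so λ ≡ 13.
  x = λ² - 23 - 24 = 169 - 47 ≡ 6; y = λ·(23 - 6) - 13 ≡ 5. → (6, 5)
4P: (6, 5) + (24, 26). λ = (26 - 5)/(24 - 6) ≡ 21/18 mod 29. 18⁻¹ ≡ 21 (mod 29), so λ ≡ 6.
  x = λ² - 6 - 24 = 36 - 30 ≡ 6; y = λ·(6 - 6) - 5 ≡ 24. → (6, 24)
5P: (6, 24) + (24, 26). λ = (26 - 24)/(24 - 6) ≡ 2/18 mod 29. 18⁻¹ ≡ 21 (mod 29) since 18·21 = 378 ≡ 1, so λ ≡ 13.
  x = λ² - 6 - 24 = 169 - 30 ≡ 23; y = λ·(6 - 23) - 24 ≡ 16. → (23, 16)
6P: (23, 16) + (24, 26). λ = (26 - 16)/(24 - 23) ≡ 10/1 mod 29. 1⁻¹ ≡ 1 (mod 29), so λ ≡ 10.
  x = λ² - 23 - 24 = 100 - 47 ≡ 24; y = λ·(23 - 24) - 16 ≡ 3. → (24, 3)
7P: (24, 3) + (24, 26): same x and y₁ ≡ -y₂, so the sum is O.
7P = O, so the order is 7.

7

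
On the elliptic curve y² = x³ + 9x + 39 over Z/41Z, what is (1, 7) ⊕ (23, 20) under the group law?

(1, 7) + (23, 20). λ = (20 - 7)/(23 - 1) ≡ 13/22 mod 41. 22⁻¹ ≡ 28 (mod 41), so λ ≡ 36.
  x = λ² - 1 - 23 = 1296 - 24 ≡ 1; y = λ·(1 - 1) - 7 ≡ 34. → (1, 34)

(1, 34)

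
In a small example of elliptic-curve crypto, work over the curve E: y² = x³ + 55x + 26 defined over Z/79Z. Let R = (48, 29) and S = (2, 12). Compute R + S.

(12, 53)

(48, 29) + (2, 12). λ = (12 - 29)/(2 - 48) ≡ 62/33 mod 79. 33⁻¹ ≡ 12 (mod 79) since 33·12 = 396 ≡ 1, so λ ≡ 33.
  x = λ² - 48 - 2 = 1089 - 50 ≡ 12; y = λ·(48 - 12) - 29 ≡ 53. → (12, 53)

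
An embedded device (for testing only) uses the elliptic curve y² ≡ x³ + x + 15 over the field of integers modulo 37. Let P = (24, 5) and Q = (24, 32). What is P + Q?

O

The two points share x = 24 and their y-coordinates satisfy 5 + 32 ≡ 0 (mod 37), so they are inverses. Their sum is ∞.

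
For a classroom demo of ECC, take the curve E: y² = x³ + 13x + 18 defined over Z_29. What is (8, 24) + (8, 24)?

(20, 19)

tangent at (8, 24): λ = (3·8² + 13)/(2·24) ≡ 2/19. 19⁻¹ ≡ 26 (mod 29), so λ ≡ 2·26 ≡ 23.
  x = λ² - 8 - 8 = 529 - 16 ≡ 20; y = λ·(8 - 20) - 24 ≡ 19. → (20, 19)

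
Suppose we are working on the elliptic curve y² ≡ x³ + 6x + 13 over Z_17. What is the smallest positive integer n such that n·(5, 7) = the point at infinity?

3

2P: tangent at (5, 7): λ = (3·5² + 6)/(2·7) ≡ 13/14. 14⁻¹ ≡ 11 (mod 17), so λ ≡ 13·11 ≡ 7.
  x = λ² - 5 - 5 = 49 - 10 ≡ 5; y = λ·(5 - 5) - 7 ≡ 10. → (5, 10)
3P: (5, 10) + (5, 7): same x and y₁ ≡ -y₂, so the sum is the point at infinity.
3P = the point at infinity, so the order is 3.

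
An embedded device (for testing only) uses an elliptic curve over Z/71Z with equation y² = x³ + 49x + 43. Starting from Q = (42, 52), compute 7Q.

(4, 27)

Repeated addition: build up to 7Q.
2Q: tangent at (42, 52): λ = (3·42² + 49)/(2·52) ≡ 16/33. 33⁻¹ ≡ 28 (mod 71), so λ ≡ 16·28 ≡ 22.
  x = λ² - 42 - 42 = 484 - 84 ≡ 45; y = λ·(42 - 45) - 52 ≡ 24. → (45, 24)
3Q: (45, 24) + (42, 52). λ = (52 - 24)/(42 - 45) ≡ 28/68 mod 71. 68⁻¹ ≡ 47 (mod 71), so λ ≡ 38.
  x = λ² - 45 - 42 = 1444 - 87 ≡ 8; y = λ·(45 - 8) - 24 ≡ 33. → (8, 33)
4Q: (8, 33) + (42, 52). λ = (52 - 33)/(42 - 8) ≡ 19/34 mod 71. 34⁻¹ ≡ 23 (mod 71), so λ ≡ 11.
  x = λ² - 8 - 42 = 121 - 50 ≡ 0; y = λ·(8 - 0) - 33 ≡ 55. → (0, 55)
5Q: (0, 55) + (42, 52). λ = (52 - 55)/(42 - 0) ≡ 68/42 mod 71. 42⁻¹ ≡ 22 (mod 71), so λ ≡ 5.
  x = λ² - 0 - 42 = 25 - 42 ≡ 54; y = λ·(0 - 54) - 55 ≡ 30. → (54, 30)
6Q: (54, 30) + (42, 52). λ = (52 - 30)/(42 - 54) ≡ 22/59 mod 71. 59⁻¹ ≡ 65 (mod 71), so λ ≡ 10.
  x = λ² - 54 - 42 = 100 - 96 ≡ 4; y = λ·(54 - 4) - 30 ≡ 44. → (4, 44)
7Q: (4, 44) + (42, 52). λ = (52 - 44)/(42 - 4) ≡ 8/38 mod 71. 38⁻¹ ≡ 43 (mod 71) since 38·43 = 1634 ≡ 1, so λ ≡ 60.
  x = λ² - 4 - 42 = 3600 - 46 ≡ 4; y = λ·(4 - 4) - 44 ≡ 27. → (4, 27)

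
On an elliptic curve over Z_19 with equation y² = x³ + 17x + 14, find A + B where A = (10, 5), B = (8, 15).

(10, 5) + (8, 15). λ = (15 - 5)/(8 - 10) ≡ 10/17 mod 19. 17⁻¹ ≡ 9 (mod 19) since 17·9 = 153 ≡ 1, so λ ≡ 14.
  x = λ² - 10 - 8 = 196 - 18 ≡ 7; y = λ·(10 - 7) - 5 ≡ 18. → (7, 18)

(7, 18)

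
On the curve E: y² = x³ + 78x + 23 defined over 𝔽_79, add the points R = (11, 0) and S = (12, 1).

(57, 33)

(11, 0) + (12, 1). λ = (1 - 0)/(12 - 11) ≡ 1/1 mod 79. 1⁻¹ ≡ 1 (mod 79) since 1·1 = 1 ≡ 1, so λ ≡ 1.
  x = λ² - 11 - 12 = 1 - 23 ≡ 57; y = λ·(11 - 57) - 0 ≡ 33. → (57, 33)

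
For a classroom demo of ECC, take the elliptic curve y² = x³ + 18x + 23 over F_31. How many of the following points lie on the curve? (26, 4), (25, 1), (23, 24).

(26, 4): 4² ≡ 16, rhs ≡ 25 → off.
(25, 1): 1² ≡ 1, rhs ≡ 9 → off.
(23, 24): 24² ≡ 18, rhs ≡ 18 → on.

1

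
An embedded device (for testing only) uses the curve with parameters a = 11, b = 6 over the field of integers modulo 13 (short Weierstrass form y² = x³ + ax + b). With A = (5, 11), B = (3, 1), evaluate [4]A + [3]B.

First 4A:
Double-and-add on 4 = (100)₂. Start with A = (5, 11) for the leading 1-bit.
double: tangent at (5, 11): λ = (3·5² + 11)/(2·11) ≡ 8/9. 9⁻¹ ≡ 3 (mod 13), so λ ≡ 8·3 ≡ 11.
  x = λ² - 5 - 5 = 121 - 10 ≡ 7; y = λ·(5 - 7) - 11 ≡ 6. → (7, 6)
double: tangent at (7, 6): λ = (3·7² + 11)/(2·6) ≡ 2/12. 12⁻¹ ≡ 12 (mod 13) since 12·12 = 144 ≡ 1, so λ ≡ 2·12 ≡ 11.
  x = λ² - 7 - 7 = 121 - 14 ≡ 3; y = λ·(7 - 3) - 6 ≡ 12. → (3, 12)
4A = (3, 12).
Next 3B:
Repeated addition: build up to 3B.
2B: tangent at (3, 1): λ = (3·3² + 11)/(2·1) ≡ 12/2. 2⁻¹ ≡ 7 (mod 13) since 2·7 = 14 ≡ 1, so λ ≡ 12·7 ≡ 6.
  x = λ² - 3 - 3 = 36 - 6 ≡ 4; y = λ·(3 - 4) - 1 ≡ 6. → (4, 6)
3B: (4, 6) + (3, 1). λ = (1 - 6)/(3 - 4) ≡ 8/12 mod 13. 12⁻¹ ≡ 12 (mod 13) since 12·12 = 144 ≡ 1, so λ ≡ 5.
  x = λ² - 4 - 3 = 25 - 7 ≡ 5; y = λ·(4 - 5) - 6 ≡ 2. → (5, 2)
3B = (5, 2).
Finally 4A + 3B:
(3, 12) + (5, 2). λ = (2 - 12)/(5 - 3) ≡ 3/2 mod 13. 2⁻¹ ≡ 7 (mod 13), so λ ≡ 8.
  x = λ² - 3 - 5 = 64 - 8 ≡ 4; y = λ·(3 - 4) - 12 ≡ 6. → (4, 6)

(4, 6)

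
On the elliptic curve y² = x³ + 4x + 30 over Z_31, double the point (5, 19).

tangent at (5, 19): λ = (3·5² + 4)/(2·19) ≡ 17/7. 7⁻¹ ≡ 9 (mod 31) since 7·9 = 63 ≡ 1, so λ ≡ 17·9 ≡ 29.
  x = λ² - 5 - 5 = 841 - 10 ≡ 25; y = λ·(5 - 25) - 19 ≡ 21. → (25, 21)

(25, 21)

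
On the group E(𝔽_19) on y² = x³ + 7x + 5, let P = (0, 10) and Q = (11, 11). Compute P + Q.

(0, 10) + (11, 11). λ = (11 - 10)/(11 - 0) ≡ 1/11 mod 19. 11⁻¹ ≡ 7 (mod 19), so λ ≡ 7.
  x = λ² - 0 - 11 = 49 - 11 ≡ 0; y = λ·(0 - 0) - 10 ≡ 9. → (0, 9)

(0, 9)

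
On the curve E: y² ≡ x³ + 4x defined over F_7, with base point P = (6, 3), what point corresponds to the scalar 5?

(3, 2)

Double-and-add on 5 = (101)₂. Start with P = (6, 3) for the leading 1-bit.
double: tangent at (6, 3): λ = (3·6² + 4)/(2·3) ≡ 0/6. 6⁻¹ ≡ 6 (mod 7) since 6·6 = 36 ≡ 1, so λ ≡ 0·6 ≡ 0.
  x = λ² - 6 - 6 = 0 - 12 ≡ 2; y = λ·(6 - 2) - 3 ≡ 4. → (2, 4)
double: tangent at (2, 4): λ = (3·2² + 4)/(2·4) ≡ 2/1. 1⁻¹ ≡ 1 (mod 7) since 1·1 = 1 ≡ 1, so λ ≡ 2·1 ≡ 2.
  x = λ² - 2 - 2 = 4 - 4 ≡ 0; y = λ·(2 - 0) - 4 ≡ 0. → (0, 0)
add P: (0, 0) + (6, 3). λ = (3 - 0)/(6 - 0) ≡ 3/6 mod 7. 6⁻¹ ≡ 6 (mod 7), so λ ≡ 4.
  x = λ² - 0 - 6 = 16 - 6 ≡ 3; y = λ·(0 - 3) - 0 ≡ 2. → (3, 2)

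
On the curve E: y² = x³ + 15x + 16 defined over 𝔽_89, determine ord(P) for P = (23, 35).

12

2P: tangent at (23, 35): λ = (3·23² + 15)/(2·35) ≡ 0/70. 70⁻¹ ≡ 14 (mod 89) since 70·14 = 980 ≡ 1, so λ ≡ 0·14 ≡ 0.
  x = λ² - 23 - 23 = 0 - 46 ≡ 43; y = λ·(23 - 43) - 35 ≡ 54. → (43, 54)
3P: (43, 54) + (23, 35). λ = (35 - 54)/(23 - 43) ≡ 70/69 mod 89. 69⁻¹ ≡ 40 (mod 89), so λ ≡ 41.
  x = λ² - 43 - 23 = 1681 - 66 ≡ 13; y = λ·(43 - 13) - 54 ≡ 19. → (13, 19)
4P: (13, 19) + (23, 35). λ = (35 - 19)/(23 - 13) ≡ 16/10 mod 89. 10⁻¹ ≡ 9 (mod 89), so λ ≡ 55.
  x = λ² - 13 - 23 = 3025 - 36 ≡ 52; y = λ·(13 - 52) - 19 ≡ 61. → (52, 61)
5P: (52, 61) + (23, 35). λ = (35 - 61)/(23 - 52) ≡ 63/60 mod 89. 60⁻¹ ≡ 46 (mod 89), so λ ≡ 50.
  x = λ² - 52 - 23 = 2500 - 75 ≡ 22; y = λ·(52 - 22) - 61 ≡ 15. → (22, 15)
6P: (22, 15) + (23, 35). λ = (35 - 15)/(23 - 22) ≡ 20/1 mod 89. 1⁻¹ ≡ 1 (mod 89), so λ ≡ 20.
  x = λ² - 22 - 23 = 400 - 45 ≡ 88; y = λ·(22 - 88) - 15 ≡ 0. → (88, 0)
7P: (88, 0) + (23, 35). λ = (35 - 0)/(23 - 88) ≡ 35/24 mod 89. 24⁻¹ ≡ 26 (mod 89), so λ ≡ 20.
  x = λ² - 88 - 23 = 400 - 111 ≡ 22; y = λ·(88 - 22) - 0 ≡ 74. → (22, 74)
8P: (22, 74) + (23, 35). λ = (35 - 74)/(23 - 22) ≡ 50/1 mod 89. 1⁻¹ ≡ 1 (mod 89) since 1·1 = 1 ≡ 1, so λ ≡ 50.
  x = λ² - 22 - 23 = 2500 - 45 ≡ 52; y = λ·(22 - 52) - 74 ≡ 28. → (52, 28)
9P: (52, 28) + (23, 35). λ = (35 - 28)/(23 - 52) ≡ 7/60 mod 89. 60⁻¹ ≡ 46 (mod 89) since 60·46 = 2760 ≡ 1, so λ ≡ 55.
  x = λ² - 52 - 23 = 3025 - 75 ≡ 13; y = λ·(52 - 13) - 28 ≡ 70. → (13, 70)
10P: (13, 70) + (23, 35). λ = (35 - 70)/(23 - 13) ≡ 54/10 mod 89. 10⁻¹ ≡ 9 (mod 89) since 10·9 = 90 ≡ 1, so λ ≡ 41.
  x = λ² - 13 - 23 = 1681 - 36 ≡ 43; y = λ·(13 - 43) - 70 ≡ 35. → (43, 35)
11P: (43, 35) + (23, 35). λ = (35 - 35)/(23 - 43) ≡ 0/69 mod 89. 69⁻¹ ≡ 40 (mod 89), so λ ≡ 0.
  x = λ² - 43 - 23 = 0 - 66 ≡ 23; y = λ·(43 - 23) - 35 ≡ 54. → (23, 54)
12P: (23, 54) + (23, 35): same x and y₁ ≡ -y₂, so the sum is O.
12P = O, so the order is 12.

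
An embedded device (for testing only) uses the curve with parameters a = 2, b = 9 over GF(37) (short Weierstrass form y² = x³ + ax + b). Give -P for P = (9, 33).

(9, 4)

-(9, 33) = (9, -33 mod 37) = (9, 4).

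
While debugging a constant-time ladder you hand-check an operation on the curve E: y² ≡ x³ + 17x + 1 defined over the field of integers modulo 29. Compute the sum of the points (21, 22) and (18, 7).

(21, 22) + (18, 7). λ = (7 - 22)/(18 - 21) ≡ 14/26 mod 29. 26⁻¹ ≡ 19 (mod 29) since 26·19 = 494 ≡ 1, so λ ≡ 5.
  x = λ² - 21 - 18 = 25 - 39 ≡ 15; y = λ·(21 - 15) - 22 ≡ 8. → (15, 8)

(15, 8)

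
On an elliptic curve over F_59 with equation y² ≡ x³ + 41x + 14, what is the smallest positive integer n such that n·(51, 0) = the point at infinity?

2

2P: (51, 0) + (51, 0): same x and y₁ ≡ -y₂, so the sum is the point at infinity.
2P = the point at infinity, so the order is 2.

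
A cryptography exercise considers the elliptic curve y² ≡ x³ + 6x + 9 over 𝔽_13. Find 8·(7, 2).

(9, 5)

Write G = (7, 2).
Double-and-add on 8 = (1000)₂. Start with G = (7, 2) for the leading 1-bit.
double: tangent at (7, 2): λ = (3·7² + 6)/(2·2) ≡ 10/4. 4⁻¹ ≡ 10 (mod 13), so λ ≡ 10·10 ≡ 9.
  x = λ² - 7 - 7 = 81 - 14 ≡ 2; y = λ·(7 - 2) - 2 ≡ 4. → (2, 4)
double: tangent at (2, 4): λ = (3·2² + 6)/(2·4) ≡ 5/8. 8⁻¹ ≡ 5 (mod 13), so λ ≡ 5·5 ≡ 12.
  x = λ² - 2 - 2 = 144 - 4 ≡ 10; y = λ·(2 - 10) - 4 ≡ 4. → (10, 4)
double: tangent at (10, 4): λ = (3·10² + 6)/(2·4) ≡ 7/8. 8⁻¹ ≡ 5 (mod 13), so λ ≡ 7·5 ≡ 9.
  x = λ² - 10 - 10 = 81 - 20 ≡ 9; y = λ·(10 - 9) - 4 ≡ 5. → (9, 5)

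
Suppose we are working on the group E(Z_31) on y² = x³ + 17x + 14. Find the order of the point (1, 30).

2P: tangent at (1, 30): λ = (3·1² + 17)/(2·30) ≡ 20/29. 29⁻¹ ≡ 15 (mod 31), so λ ≡ 20·15 ≡ 21.
  x = λ² - 1 - 1 = 441 - 2 ≡ 5; y = λ·(1 - 5) - 30 ≡ 10. → (5, 10)
3P: (5, 10) + (1, 30). λ = (30 - 10)/(1 - 5) ≡ 20/27 mod 31. 27⁻¹ ≡ 23 (mod 31) since 27·23 = 621 ≡ 1, so λ ≡ 26.
  x = λ² - 5 - 1 = 676 - 6 ≡ 19; y = λ·(5 - 19) - 10 ≡ 29. → (19, 29)
4P: (19, 29) + (1, 30). λ = (30 - 29)/(1 - 19) ≡ 1/13 mod 31. 13⁻¹ ≡ 12 (mod 31), so λ ≡ 12.
  x = λ² - 19 - 1 = 144 - 20 ≡ 0; y = λ·(19 - 0) - 29 ≡ 13. → (0, 13)
5P: (0, 13) + (1, 30). λ = (30 - 13)/(1 - 0) ≡ 17/1 mod 31. 1⁻¹ ≡ 1 (mod 31), so λ ≡ 17.
  x = λ² - 0 - 1 = 289 - 1 ≡ 9; y = λ·(0 - 9) - 13 ≡ 20. → (9, 20)
6P: (9, 20) + (1, 30). λ = (30 - 20)/(1 - 9) ≡ 10/23 mod 31. 23⁻¹ ≡ 27 (mod 31) since 23·27 = 621 ≡ 1, so λ ≡ 22.
  x = λ² - 9 - 1 = 484 - 10 ≡ 9; y = λ·(9 - 9) - 20 ≡ 11. → (9, 11)
7P: (9, 11) + (1, 30). λ = (30 - 11)/(1 - 9) ≡ 19/23 mod 31. 23⁻¹ ≡ 27 (mod 31), so λ ≡ 17.
  x = λ² - 9 - 1 = 289 - 10 ≡ 0; y = λ·(9 - 0) - 11 ≡ 18. → (0, 18)
8P: (0, 18) + (1, 30). λ = (30 - 18)/(1 - 0) ≡ 12/1 mod 31. 1⁻¹ ≡ 1 (mod 31) since 1·1 = 1 ≡ 1, so λ ≡ 12.
  x = λ² - 0 - 1 = 144 - 1 ≡ 19; y = λ·(0 - 19) - 18 ≡ 2. → (19, 2)
9P: (19, 2) + (1, 30). λ = (30 - 2)/(1 - 19) ≡ 28/13 mod 31. 13⁻¹ ≡ 12 (mod 31) since 13·12 = 156 ≡ 1, so λ ≡ 26.
  x = λ² - 19 - 1 = 676 - 20 ≡ 5; y = λ·(19 - 5) - 2 ≡ 21. → (5, 21)
10P: (5, 21) + (1, 30). λ = (30 - 21)/(1 - 5) ≡ 9/27 mod 31. 27⁻¹ ≡ 23 (mod 31) since 27·23 = 621 ≡ 1, so λ ≡ 21.
  x = λ² - 5 - 1 = 441 - 6 ≡ 1; y = λ·(5 - 1) - 21 ≡ 1. → (1, 1)
11P: (1, 1) + (1, 30): same x and y₁ ≡ -y₂, so the sum is O.
11P = O, so the order is 11.

11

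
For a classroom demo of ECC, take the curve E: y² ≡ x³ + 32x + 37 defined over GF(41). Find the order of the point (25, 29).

2P: tangent at (25, 29): λ = (3·25² + 32)/(2·29) ≡ 21/17. 17⁻¹ ≡ 29 (mod 41), so λ ≡ 21·29 ≡ 35.
  x = λ² - 25 - 25 = 1225 - 50 ≡ 27; y = λ·(25 - 27) - 29 ≡ 24. → (27, 24)
3P: (27, 24) + (25, 29). λ = (29 - 24)/(25 - 27) ≡ 5/39 mod 41. 39⁻¹ ≡ 20 (mod 41), so λ ≡ 18.
  x = λ² - 27 - 25 = 324 - 52 ≡ 26; y = λ·(27 - 26) - 24 ≡ 35. → (26, 35)
4P: (26, 35) + (25, 29). λ = (29 - 35)/(25 - 26) ≡ 35/40 mod 41. 40⁻¹ ≡ 40 (mod 41) since 40·40 = 1600 ≡ 1, so λ ≡ 6.
  x = λ² - 26 - 25 = 36 - 51 ≡ 26; y = λ·(26 - 26) - 35 ≡ 6. → (26, 6)
5P: (26, 6) + (25, 29). λ = (29 - 6)/(25 - 26) ≡ 23/40 mod 41. 40⁻¹ ≡ 40 (mod 41) since 40·40 = 1600 ≡ 1, so λ ≡ 18.
  x = λ² - 26 - 25 = 324 - 51 ≡ 27; y = λ·(26 - 27) - 6 ≡ 17. → (27, 17)
6P: (27, 17) + (25, 29). λ = (29 - 17)/(25 - 27) ≡ 12/39 mod 41. 39⁻¹ ≡ 20 (mod 41) since 39·20 = 780 ≡ 1, so λ ≡ 35.
  x = λ² - 27 - 25 = 1225 - 52 ≡ 25; y = λ·(27 - 25) - 17 ≡ 12. → (25, 12)
7P: (25, 12) + (25, 29): same x and y₁ ≡ -y₂, so the sum is the point at infinity.
7P = the point at infinity, so the order is 7.

7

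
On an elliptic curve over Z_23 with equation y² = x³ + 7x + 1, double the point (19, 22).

tangent at (19, 22): λ = (3·19² + 7)/(2·22) ≡ 9/21. 21⁻¹ ≡ 11 (mod 23), so λ ≡ 9·11 ≡ 7.
  x = λ² - 19 - 19 = 49 - 38 ≡ 11; y = λ·(19 - 11) - 22 ≡ 11. → (11, 11)

(11, 11)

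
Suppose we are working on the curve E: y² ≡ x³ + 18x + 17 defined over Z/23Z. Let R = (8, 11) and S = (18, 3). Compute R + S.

(5, 5)

(8, 11) + (18, 3). λ = (3 - 11)/(18 - 8) ≡ 15/10 mod 23. 10⁻¹ ≡ 7 (mod 23), so λ ≡ 13.
  x = λ² - 8 - 18 = 169 - 26 ≡ 5; y = λ·(8 - 5) - 11 ≡ 5. → (5, 5)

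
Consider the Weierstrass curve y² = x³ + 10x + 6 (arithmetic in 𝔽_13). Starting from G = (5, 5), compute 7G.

Repeated addition: build up to 7G.
2G: tangent at (5, 5): λ = (3·5² + 10)/(2·5) ≡ 7/10. 10⁻¹ ≡ 4 (mod 13) since 10·4 = 40 ≡ 1, so λ ≡ 7·4 ≡ 2.
  x = λ² - 5 - 5 = 4 - 10 ≡ 7; y = λ·(5 - 7) - 5 ≡ 4. → (7, 4)
3G: (7, 4) + (5, 5). λ = (5 - 4)/(5 - 7) ≡ 1/11 mod 13. 11⁻¹ ≡ 6 (mod 13) since 11·6 = 66 ≡ 1, so λ ≡ 6.
  x = λ² - 7 - 5 = 36 - 12 ≡ 11; y = λ·(7 - 11) - 4 ≡ 11. → (11, 11)
4G: (11, 11) + (5, 5). λ = (5 - 11)/(5 - 11) ≡ 7/7 mod 13. 7⁻¹ ≡ 2 (mod 13) since 7·2 = 14 ≡ 1, so λ ≡ 1.
  x = λ² - 11 - 5 = 1 - 16 ≡ 11; y = λ·(11 - 11) - 11 ≡ 2. → (11, 2)
5G: (11, 2) + (5, 5). λ = (5 - 2)/(5 - 11) ≡ 3/7 mod 13. 7⁻¹ ≡ 2 (mod 13), so λ ≡ 6.
  x = λ² - 11 - 5 = 36 - 16 ≡ 7; y = λ·(11 - 7) - 2 ≡ 9. → (7, 9)
6G: (7, 9) + (5, 5). λ = (5 - 9)/(5 - 7) ≡ 9/11 mod 13. 11⁻¹ ≡ 6 (mod 13), so λ ≡ 2.
  x = λ² - 7 - 5 = 4 - 12 ≡ 5; y = λ·(7 - 5) - 9 ≡ 8. → (5, 8)
7G: (5, 8) + (5, 5): same x and y₁ ≡ -y₂, so the sum is ∞.

O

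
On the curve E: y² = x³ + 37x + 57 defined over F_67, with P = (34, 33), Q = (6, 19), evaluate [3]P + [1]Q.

(58, 0)

First 3P:
Repeated addition: build up to 3P.
2P: tangent at (34, 33): λ = (3·34² + 37)/(2·33) ≡ 21/66. 66⁻¹ ≡ 66 (mod 67) since 66·66 = 4356 ≡ 1, so λ ≡ 21·66 ≡ 46.
  x = λ² - 34 - 34 = 2116 - 68 ≡ 38; y = λ·(34 - 38) - 33 ≡ 51. → (38, 51)
3P: (38, 51) + (34, 33). λ = (33 - 51)/(34 - 38) ≡ 49/63 mod 67. 63⁻¹ ≡ 50 (mod 67) since 63·50 = 3150 ≡ 1, so λ ≡ 38.
  x = λ² - 38 - 34 = 1444 - 72 ≡ 32; y = λ·(38 - 32) - 51 ≡ 43. → (32, 43)
3P = (32, 43).
Finally 3P + Q:
(32, 43) + (6, 19). λ = (19 - 43)/(6 - 32) ≡ 43/41 mod 67. 41⁻¹ ≡ 18 (mod 67) since 41·18 = 738 ≡ 1, so λ ≡ 37.
  x = λ² - 32 - 6 = 1369 - 38 ≡ 58; y = λ·(32 - 58) - 43 ≡ 0. → (58, 0)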